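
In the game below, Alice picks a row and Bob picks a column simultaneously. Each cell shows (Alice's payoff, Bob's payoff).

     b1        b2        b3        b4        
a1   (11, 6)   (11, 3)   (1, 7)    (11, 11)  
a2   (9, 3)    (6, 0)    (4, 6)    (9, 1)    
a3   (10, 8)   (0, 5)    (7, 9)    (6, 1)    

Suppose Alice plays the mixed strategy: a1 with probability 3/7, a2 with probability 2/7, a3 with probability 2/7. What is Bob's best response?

Bob's best reply maximizes expected payoff against the mix.
b1: (3/7)·6 + (2/7)·3 + (2/7)·8 = 40/7
b2: (3/7)·3 + (2/7)·0 + (2/7)·5 = 19/7
b3: (3/7)·7 + (2/7)·6 + (2/7)·9 = 51/7
b4: (3/7)·11 + (2/7)·1 + (2/7)·1 = 37/7
Highest expected payoff is 51/7, from b3.

b3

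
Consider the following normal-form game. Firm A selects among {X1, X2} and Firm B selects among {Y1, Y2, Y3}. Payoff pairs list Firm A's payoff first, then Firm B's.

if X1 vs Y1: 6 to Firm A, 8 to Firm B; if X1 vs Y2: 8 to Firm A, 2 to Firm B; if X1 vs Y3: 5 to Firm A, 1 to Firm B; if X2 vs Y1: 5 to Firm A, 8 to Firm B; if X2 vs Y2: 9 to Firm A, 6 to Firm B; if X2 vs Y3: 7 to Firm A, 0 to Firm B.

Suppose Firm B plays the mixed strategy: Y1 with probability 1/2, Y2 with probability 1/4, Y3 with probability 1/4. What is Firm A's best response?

Compute Firm A's expected payoff from each pure strategy against the given mix.
X1: (1/2)·6 + (1/4)·8 + (1/4)·5 = 25/4
X2: (1/2)·5 + (1/4)·9 + (1/4)·7 = 13/2
Highest expected payoff is 13/2, from X2.

X2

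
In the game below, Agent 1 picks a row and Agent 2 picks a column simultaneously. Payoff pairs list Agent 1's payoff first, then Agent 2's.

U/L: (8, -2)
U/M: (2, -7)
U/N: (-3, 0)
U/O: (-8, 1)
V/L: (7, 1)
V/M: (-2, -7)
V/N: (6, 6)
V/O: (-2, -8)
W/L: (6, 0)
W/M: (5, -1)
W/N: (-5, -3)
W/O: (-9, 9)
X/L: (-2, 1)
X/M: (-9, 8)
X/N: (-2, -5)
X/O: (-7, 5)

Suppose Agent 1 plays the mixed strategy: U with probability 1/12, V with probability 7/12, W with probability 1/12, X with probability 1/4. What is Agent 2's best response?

N

Compute Agent 2's expected payoff from each pure strategy against the given mix.
L: (1/12)·(-2) + (7/12)·1 + (1/12)·0 + (1/4)·1 = 2/3
M: (1/12)·(-7) + (7/12)·(-7) + (1/12)·(-1) + (1/4)·8 = -11/4
N: (1/12)·0 + (7/12)·6 + (1/12)·(-3) + (1/4)·(-5) = 2
O: (1/12)·1 + (7/12)·(-8) + (1/12)·9 + (1/4)·5 = -31/12
Highest expected payoff is 2, from N.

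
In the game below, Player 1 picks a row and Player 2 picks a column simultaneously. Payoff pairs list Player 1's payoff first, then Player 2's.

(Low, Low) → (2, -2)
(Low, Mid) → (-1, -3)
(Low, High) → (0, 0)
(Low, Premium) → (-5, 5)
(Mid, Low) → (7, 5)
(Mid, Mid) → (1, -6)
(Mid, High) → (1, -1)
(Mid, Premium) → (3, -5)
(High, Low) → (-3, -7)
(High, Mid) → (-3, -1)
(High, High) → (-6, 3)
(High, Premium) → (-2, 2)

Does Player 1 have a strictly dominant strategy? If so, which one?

Mid

Check whether one of Player 1's strategies beats all alternatives regardless of what the opponent does.
Mid strictly dominates: vs Low: 7 > each of {2, -3}; vs Mid: 1 > each of {-1, -3}; vs High: 1 > each of {0, -6}; vs Premium: 3 > each of {-5, -2}.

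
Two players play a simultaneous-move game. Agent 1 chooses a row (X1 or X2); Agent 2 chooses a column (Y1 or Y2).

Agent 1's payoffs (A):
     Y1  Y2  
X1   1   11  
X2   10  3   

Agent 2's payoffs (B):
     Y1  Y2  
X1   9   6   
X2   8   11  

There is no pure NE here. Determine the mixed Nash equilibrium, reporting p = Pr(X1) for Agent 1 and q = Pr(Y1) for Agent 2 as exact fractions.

In a mixed NE each player is indifferent between their pure strategies, so the opponent's mix sets the indifference.
Agent 2 indifferent between Y1 and Y2: p·9 + (1−p)·8 = p·6 + (1−p)·11 ⟹ 8 + 1p = 11 + (-5)p ⟹ p = 1/2.
Agent 1 indifferent between X1 and X2: q·1 + (1−q)·11 = q·10 + (1−q)·3 ⟹ 11 + (-10)q = 3 + 7q ⟹ q = 8/17.

p = 1/2, q = 8/17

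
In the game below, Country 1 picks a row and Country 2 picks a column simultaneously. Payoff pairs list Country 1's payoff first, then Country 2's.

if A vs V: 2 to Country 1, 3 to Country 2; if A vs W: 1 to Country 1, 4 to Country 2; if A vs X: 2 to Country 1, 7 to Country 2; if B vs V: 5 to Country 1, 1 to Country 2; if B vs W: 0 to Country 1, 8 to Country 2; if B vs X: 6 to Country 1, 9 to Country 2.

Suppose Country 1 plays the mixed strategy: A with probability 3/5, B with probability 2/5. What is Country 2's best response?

Country 2's best reply maximizes expected payoff against the mix.
V: (3/5)·3 + (2/5)·1 = 11/5
W: (3/5)·4 + (2/5)·8 = 28/5
X: (3/5)·7 + (2/5)·9 = 39/5
Highest expected payoff is 39/5, from X.

X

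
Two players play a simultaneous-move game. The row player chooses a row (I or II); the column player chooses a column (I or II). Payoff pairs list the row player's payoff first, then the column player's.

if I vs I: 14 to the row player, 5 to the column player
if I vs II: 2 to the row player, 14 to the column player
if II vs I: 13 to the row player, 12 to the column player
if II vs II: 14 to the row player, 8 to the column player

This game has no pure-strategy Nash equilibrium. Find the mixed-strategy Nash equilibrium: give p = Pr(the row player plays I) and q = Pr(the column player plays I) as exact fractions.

Each player's mixing probability is pinned down by making the *other* player indifferent.
The column player indifferent between I and II: p·5 + (1−p)·12 = p·14 + (1−p)·8 ⟹ 12 + (-7)p = 8 + 6p ⟹ p = 4/13.
The row player indifferent between I and II: q·14 + (1−q)·2 = q·13 + (1−q)·14 ⟹ 2 + 12q = 14 + (-1)q ⟹ q = 12/13.

p = 4/13, q = 12/13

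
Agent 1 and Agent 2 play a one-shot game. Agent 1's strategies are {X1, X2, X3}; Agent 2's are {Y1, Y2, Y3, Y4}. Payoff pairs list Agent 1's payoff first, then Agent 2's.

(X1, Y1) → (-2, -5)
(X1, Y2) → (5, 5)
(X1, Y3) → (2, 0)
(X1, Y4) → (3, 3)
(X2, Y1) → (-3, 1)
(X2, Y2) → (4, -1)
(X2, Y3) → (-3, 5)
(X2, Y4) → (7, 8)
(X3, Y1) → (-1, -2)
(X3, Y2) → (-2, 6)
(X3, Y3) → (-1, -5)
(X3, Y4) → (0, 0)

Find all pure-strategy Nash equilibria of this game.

A profile is a Nash equilibrium when each player is best-responding to the other.
Agent 1's best responses — vs Y1: X3 (payoff -1); vs Y2: X1 (payoff 5); vs Y3: X1 (payoff 2); vs Y4: X2 (payoff 7).
Agent 2's best responses — vs X1: Y2 (payoff 5); vs X2: Y4 (payoff 8); vs X3: Y2 (payoff 6).
Mutual best responses occur at (X1, Y2) and (X2, Y4); at each, neither player gains by switching.

(X1, Y2) and (X2, Y4)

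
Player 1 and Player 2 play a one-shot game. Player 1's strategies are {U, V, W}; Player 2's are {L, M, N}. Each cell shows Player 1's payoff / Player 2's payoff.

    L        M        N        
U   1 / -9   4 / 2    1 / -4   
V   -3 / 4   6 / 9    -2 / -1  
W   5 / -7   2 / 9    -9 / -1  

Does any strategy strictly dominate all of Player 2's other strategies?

Check whether one of Player 2's strategies beats all alternatives regardless of what the opponent does.
M strictly dominates: vs U: 2 > each of {-9, -4}; vs V: 9 > each of {4, -1}; vs W: 9 > each of {-7, -1}.

M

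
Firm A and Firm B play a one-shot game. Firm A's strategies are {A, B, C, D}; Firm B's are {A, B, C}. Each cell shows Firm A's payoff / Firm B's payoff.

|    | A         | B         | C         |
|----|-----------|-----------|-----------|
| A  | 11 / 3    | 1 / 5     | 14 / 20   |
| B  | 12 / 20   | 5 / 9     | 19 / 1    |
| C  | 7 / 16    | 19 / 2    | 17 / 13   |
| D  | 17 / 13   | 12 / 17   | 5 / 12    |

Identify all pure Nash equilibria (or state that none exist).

Find each player's best response to every opponent strategy; NE are the intersections.
Firm A's best responses — vs A: D (payoff 17); vs B: C (payoff 19); vs C: B (payoff 19).
Firm B's best responses — vs A: C (payoff 20); vs B: A (payoff 20); vs C: A (payoff 16); vs D: B (payoff 17).
No cell has both players best-responding. For instance, Firm A's best reply to A is D, but against D Firm B prefers B over A.

None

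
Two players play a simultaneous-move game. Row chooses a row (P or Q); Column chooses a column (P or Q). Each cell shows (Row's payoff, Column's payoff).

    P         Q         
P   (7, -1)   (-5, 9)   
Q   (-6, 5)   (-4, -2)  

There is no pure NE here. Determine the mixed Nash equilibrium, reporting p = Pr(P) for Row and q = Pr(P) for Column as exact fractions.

p = 7/17, q = 1/14

In a mixed NE each player is indifferent between their pure strategies, so the opponent's mix sets the indifference.
Column indifferent between P and Q: p·(-1) + (1−p)·5 = p·9 + (1−p)·(-2) ⟹ 5 + (-6)p = (-2) + 11p ⟹ p = 7/17.
Row indifferent between P and Q: q·7 + (1−q)·(-5) = q·(-6) + (1−q)·(-4) ⟹ (-5) + 12q = (-4) + (-2)q ⟹ q = 1/14.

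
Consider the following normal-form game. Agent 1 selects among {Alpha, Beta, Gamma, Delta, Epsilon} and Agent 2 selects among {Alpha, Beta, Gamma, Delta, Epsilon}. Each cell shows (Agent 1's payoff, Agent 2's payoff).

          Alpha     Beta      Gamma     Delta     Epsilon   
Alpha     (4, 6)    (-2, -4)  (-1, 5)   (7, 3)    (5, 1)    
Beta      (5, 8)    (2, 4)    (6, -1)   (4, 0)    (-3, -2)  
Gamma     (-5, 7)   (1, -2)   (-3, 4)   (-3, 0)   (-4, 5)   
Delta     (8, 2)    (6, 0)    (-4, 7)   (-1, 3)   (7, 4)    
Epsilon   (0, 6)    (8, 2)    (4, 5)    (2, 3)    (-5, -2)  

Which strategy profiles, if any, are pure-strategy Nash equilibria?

Check mutual best responses: a cell is a NE iff neither player can gain by unilaterally deviating.
Agent 1's best responses — vs Alpha: Delta (payoff 8); vs Beta: Epsilon (payoff 8); vs Gamma: Beta (payoff 6); vs Delta: Alpha (payoff 7); vs Epsilon: Delta (payoff 7).
Agent 2's best responses — vs Alpha: Alpha (payoff 6); vs Beta: Alpha (payoff 8); vs Gamma: Alpha (payoff 7); vs Delta: Gamma (payoff 7); vs Epsilon: Alpha (payoff 6).
No cell has both players best-responding. For instance, Agent 1's best reply to Gamma is Beta, but against Beta Agent 2 prefers Alpha over Gamma.

No pure-strategy Nash equilibrium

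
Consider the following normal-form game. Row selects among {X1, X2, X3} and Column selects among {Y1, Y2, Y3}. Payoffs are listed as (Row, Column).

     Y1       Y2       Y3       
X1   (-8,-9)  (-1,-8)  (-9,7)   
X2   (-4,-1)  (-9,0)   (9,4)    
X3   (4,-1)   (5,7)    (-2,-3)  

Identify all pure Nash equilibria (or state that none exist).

Check mutual best responses: a cell is a NE iff neither player can gain by unilaterally deviating.
Row's best responses — vs Y1: X3 (payoff 4); vs Y2: X3 (payoff 5); vs Y3: X2 (payoff 9).
Column's best responses — vs X1: Y3 (payoff 7); vs X2: Y3 (payoff 4); vs X3: Y2 (payoff 7).
Mutual best responses occur at (X2, Y3) and (X3, Y2); at each, neither player gains by switching.

(X2, Y3) and (X3, Y2)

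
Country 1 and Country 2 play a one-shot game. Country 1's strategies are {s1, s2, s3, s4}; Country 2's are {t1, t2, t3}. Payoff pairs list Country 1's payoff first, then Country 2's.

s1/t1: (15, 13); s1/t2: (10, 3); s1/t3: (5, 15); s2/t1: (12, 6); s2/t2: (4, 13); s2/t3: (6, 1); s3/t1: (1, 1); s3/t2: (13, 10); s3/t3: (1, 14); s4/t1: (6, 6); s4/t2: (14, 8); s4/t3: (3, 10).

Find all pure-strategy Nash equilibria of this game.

Find each player's best response to every opponent strategy; NE are the intersections.
Country 1's best responses — vs t1: s1 (payoff 15); vs t2: s4 (payoff 14); vs t3: s2 (payoff 6).
Country 2's best responses — vs s1: t3 (payoff 15); vs s2: t2 (payoff 13); vs s3: t3 (payoff 14); vs s4: t3 (payoff 10).
No cell has both players best-responding. For instance, Country 1's best reply to t3 is s2, but against s2 Country 2 prefers t2 over t3.

There is no pure-strategy Nash equilibrium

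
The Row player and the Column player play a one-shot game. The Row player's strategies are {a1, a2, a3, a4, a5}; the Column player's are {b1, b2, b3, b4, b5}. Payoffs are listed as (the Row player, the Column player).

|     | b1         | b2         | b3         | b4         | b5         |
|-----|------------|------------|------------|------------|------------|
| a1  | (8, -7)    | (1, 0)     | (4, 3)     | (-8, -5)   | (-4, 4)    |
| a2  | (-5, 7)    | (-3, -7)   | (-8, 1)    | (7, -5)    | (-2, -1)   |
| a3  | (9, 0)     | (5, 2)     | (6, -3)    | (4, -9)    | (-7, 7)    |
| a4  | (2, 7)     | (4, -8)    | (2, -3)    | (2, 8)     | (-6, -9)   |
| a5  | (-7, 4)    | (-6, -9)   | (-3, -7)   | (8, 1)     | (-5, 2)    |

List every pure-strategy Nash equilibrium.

Check mutual best responses: a cell is a NE iff neither player can gain by unilaterally deviating.
The Row player's best responses — vs b1: a3 (payoff 9); vs b2: a3 (payoff 5); vs b3: a3 (payoff 6); vs b4: a5 (payoff 8); vs b5: a2 (payoff -2).
The Column player's best responses — vs a1: b5 (payoff 4); vs a2: b1 (payoff 7); vs a3: b5 (payoff 7); vs a4: b4 (payoff 8); vs a5: b1 (payoff 4).
No cell has both players best-responding. For instance, the Row player's best reply to b2 is a3, but against a3 the Column player prefers b5 over b2.

No pure-strategy Nash equilibrium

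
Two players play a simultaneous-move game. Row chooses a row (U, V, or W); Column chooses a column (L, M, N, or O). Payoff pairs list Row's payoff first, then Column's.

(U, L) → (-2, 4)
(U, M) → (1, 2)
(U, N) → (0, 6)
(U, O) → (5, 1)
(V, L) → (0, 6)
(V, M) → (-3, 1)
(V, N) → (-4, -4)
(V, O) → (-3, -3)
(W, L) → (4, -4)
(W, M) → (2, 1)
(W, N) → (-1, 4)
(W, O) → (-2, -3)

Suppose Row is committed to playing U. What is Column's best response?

With Row fixed at U, Column's payoffs are: L → 4, M → 2, N → 6, O → 1.
The maximum is 6, achieved by N.

N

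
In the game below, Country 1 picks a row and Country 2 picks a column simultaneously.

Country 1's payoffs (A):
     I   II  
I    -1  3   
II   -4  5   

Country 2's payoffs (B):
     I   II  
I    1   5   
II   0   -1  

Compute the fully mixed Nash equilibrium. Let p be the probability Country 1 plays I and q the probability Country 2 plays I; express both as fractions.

In a mixed NE each player is indifferent between their pure strategies, so the opponent's mix sets the indifference.
Country 2 indifferent between I and II: p·1 + (1−p)·0 = p·5 + (1−p)·(-1) ⟹ 0 + 1p = (-1) + 6p ⟹ p = 1/5.
Country 1 indifferent between I and II: q·(-1) + (1−q)·3 = q·(-4) + (1−q)·5 ⟹ 3 + (-4)q = 5 + (-9)q ⟹ q = 2/5.

p = 1/5, q = 2/5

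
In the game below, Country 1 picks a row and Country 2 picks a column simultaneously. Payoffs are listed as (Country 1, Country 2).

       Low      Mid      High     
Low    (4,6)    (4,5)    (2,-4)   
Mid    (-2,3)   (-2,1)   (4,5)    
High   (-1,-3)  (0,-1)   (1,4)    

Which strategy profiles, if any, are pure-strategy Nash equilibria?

Find each player's best response to every opponent strategy; NE are the intersections.
Country 1's best responses — vs Low: Low (payoff 4); vs Mid: Low (payoff 4); vs High: Mid (payoff 4).
Country 2's best responses — vs Low: Low (payoff 6); vs Mid: High (payoff 5); vs High: High (payoff 4).
Mutual best responses occur at (Low, Low) and (Mid, High); at each, neither player gains by switching.

(Low, Low) and (Mid, High)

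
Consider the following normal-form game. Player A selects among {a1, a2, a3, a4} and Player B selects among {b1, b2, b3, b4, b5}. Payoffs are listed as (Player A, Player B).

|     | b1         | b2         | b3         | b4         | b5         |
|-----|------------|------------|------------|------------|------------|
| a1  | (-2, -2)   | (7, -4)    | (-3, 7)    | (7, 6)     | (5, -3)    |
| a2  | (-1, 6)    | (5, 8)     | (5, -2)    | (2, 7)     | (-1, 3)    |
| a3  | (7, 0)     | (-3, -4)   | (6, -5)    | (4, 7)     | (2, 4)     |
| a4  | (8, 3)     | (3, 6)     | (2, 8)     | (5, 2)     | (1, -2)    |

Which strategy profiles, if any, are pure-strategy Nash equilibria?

Check mutual best responses: a cell is a NE iff neither player can gain by unilaterally deviating.
Player A's best responses — vs b1: a4 (payoff 8); vs b2: a1 (payoff 7); vs b3: a3 (payoff 6); vs b4: a1 (payoff 7); vs b5: a1 (payoff 5).
Player B's best responses — vs a1: b3 (payoff 7); vs a2: b2 (payoff 8); vs a3: b4 (payoff 7); vs a4: b3 (payoff 8).
No cell has both players best-responding. For instance, Player A's best reply to b2 is a1, but against a1 Player B prefers b3 over b2.

No pure-strategy Nash equilibrium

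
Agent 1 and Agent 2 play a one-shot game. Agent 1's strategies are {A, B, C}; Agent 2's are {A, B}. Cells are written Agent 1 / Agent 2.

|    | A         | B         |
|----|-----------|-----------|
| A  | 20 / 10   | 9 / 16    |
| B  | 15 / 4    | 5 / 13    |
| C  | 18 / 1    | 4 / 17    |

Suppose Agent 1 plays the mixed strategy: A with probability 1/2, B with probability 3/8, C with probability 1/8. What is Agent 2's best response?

B

Agent 2's best reply maximizes expected payoff against the mix.
A: (1/2)·10 + (3/8)·4 + (1/8)·1 = 53/8
B: (1/2)·16 + (3/8)·13 + (1/8)·17 = 15
Highest expected payoff is 15, from B.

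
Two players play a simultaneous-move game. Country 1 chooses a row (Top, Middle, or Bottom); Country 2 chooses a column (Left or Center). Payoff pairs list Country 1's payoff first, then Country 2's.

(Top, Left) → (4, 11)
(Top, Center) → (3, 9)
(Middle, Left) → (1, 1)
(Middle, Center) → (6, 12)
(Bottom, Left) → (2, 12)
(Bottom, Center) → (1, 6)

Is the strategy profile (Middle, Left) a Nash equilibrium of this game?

No

Holding Country 2 at Left: Country 1 gets 1 from Middle but could get 4 by switching to Top. Country 1 has a profitable deviation.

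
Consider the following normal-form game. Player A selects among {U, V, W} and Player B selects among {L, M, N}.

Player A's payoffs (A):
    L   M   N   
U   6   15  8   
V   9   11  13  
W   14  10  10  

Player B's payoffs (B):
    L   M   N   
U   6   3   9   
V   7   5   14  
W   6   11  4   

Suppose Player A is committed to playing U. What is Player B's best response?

N

With Player A fixed at U, Player B's payoffs are: L → 6, M → 3, N → 9.
The maximum is 9, achieved by N.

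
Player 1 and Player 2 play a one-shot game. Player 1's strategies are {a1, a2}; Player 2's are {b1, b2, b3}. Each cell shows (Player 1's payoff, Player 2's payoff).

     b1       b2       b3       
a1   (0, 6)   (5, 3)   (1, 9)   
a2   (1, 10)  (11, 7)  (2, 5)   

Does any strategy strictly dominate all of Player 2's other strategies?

No strictly dominant strategy

Check whether one of Player 2's strategies beats all alternatives regardless of what the opponent does.
b1 is not dominant: against a1, b3 gives 9 > 6.
b2 is not dominant: against a1, b1 gives 6 > 3.
b3 is not dominant: against a2, b1 gives 10 > 5.
No single strategy is best against every opponent action.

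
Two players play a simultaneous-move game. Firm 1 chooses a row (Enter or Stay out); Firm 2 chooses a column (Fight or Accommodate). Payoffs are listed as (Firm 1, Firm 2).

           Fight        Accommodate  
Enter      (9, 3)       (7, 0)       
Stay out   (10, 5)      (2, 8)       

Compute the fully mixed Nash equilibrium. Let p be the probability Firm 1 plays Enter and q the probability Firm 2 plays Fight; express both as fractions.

p = 1/2, q = 5/6

In a mixed NE each player is indifferent between their pure strategies, so the opponent's mix sets the indifference.
Firm 2 indifferent between Fight and Accommodate: p·3 + (1−p)·5 = p·0 + (1−p)·8 ⟹ 5 + (-2)p = 8 + (-8)p ⟹ p = 1/2.
Firm 1 indifferent between Enter and Stay out: q·9 + (1−q)·7 = q·10 + (1−q)·2 ⟹ 7 + 2q = 2 + 8q ⟹ q = 5/6.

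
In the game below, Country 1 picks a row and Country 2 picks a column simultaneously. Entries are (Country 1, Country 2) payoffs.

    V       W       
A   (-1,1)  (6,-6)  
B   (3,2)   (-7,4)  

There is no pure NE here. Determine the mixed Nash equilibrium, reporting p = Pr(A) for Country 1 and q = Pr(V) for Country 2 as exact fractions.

p = 2/9, q = 13/17

In a mixed NE each player is indifferent between their pure strategies, so the opponent's mix sets the indifference.
Country 2 indifferent between V and W: p·1 + (1−p)·2 = p·(-6) + (1−p)·4 ⟹ 2 + (-1)p = 4 + (-10)p ⟹ p = 2/9.
Country 1 indifferent between A and B: q·(-1) + (1−q)·6 = q·3 + (1−q)·(-7) ⟹ 6 + (-7)q = (-7) + 10q ⟹ q = 13/17.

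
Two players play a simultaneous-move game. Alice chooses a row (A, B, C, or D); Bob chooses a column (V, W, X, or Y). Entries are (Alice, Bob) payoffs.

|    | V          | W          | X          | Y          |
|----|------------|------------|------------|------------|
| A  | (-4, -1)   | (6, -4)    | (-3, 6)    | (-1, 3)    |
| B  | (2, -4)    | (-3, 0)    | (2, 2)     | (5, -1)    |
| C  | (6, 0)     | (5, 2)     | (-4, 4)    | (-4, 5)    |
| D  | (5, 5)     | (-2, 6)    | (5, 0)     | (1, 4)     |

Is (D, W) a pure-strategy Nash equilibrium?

No

Holding Bob at W: Alice gets -2 from D but could get 6 by switching to A. Alice has a profitable deviation.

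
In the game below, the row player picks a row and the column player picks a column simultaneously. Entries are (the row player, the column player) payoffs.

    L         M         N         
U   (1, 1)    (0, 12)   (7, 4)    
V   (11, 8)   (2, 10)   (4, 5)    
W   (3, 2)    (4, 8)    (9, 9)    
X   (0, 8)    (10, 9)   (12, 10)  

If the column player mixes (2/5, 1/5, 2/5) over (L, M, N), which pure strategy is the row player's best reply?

Compute the row player's expected payoff from each pure strategy against the given mix.
U: (2/5)·1 + (1/5)·0 + (2/5)·7 = 16/5
V: (2/5)·11 + (1/5)·2 + (2/5)·4 = 32/5
W: (2/5)·3 + (1/5)·4 + (2/5)·9 = 28/5
X: (2/5)·0 + (1/5)·10 + (2/5)·12 = 34/5
Highest expected payoff is 34/5, from X.

X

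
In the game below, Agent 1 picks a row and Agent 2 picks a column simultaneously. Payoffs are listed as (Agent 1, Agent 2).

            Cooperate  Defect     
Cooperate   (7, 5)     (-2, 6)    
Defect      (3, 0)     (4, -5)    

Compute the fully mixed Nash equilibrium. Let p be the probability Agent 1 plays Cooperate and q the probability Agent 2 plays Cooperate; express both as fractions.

Each player's mixing probability is pinned down by making the *other* player indifferent.
Agent 2 indifferent between Cooperate and Defect: p·5 + (1−p)·0 = p·6 + (1−p)·(-5) ⟹ 0 + 5p = (-5) + 11p ⟹ p = 5/6.
Agent 1 indifferent between Cooperate and Defect: q·7 + (1−q)·(-2) = q·3 + (1−q)·4 ⟹ (-2) + 9q = 4 + (-1)q ⟹ q = 3/5.

p = 5/6, q = 3/5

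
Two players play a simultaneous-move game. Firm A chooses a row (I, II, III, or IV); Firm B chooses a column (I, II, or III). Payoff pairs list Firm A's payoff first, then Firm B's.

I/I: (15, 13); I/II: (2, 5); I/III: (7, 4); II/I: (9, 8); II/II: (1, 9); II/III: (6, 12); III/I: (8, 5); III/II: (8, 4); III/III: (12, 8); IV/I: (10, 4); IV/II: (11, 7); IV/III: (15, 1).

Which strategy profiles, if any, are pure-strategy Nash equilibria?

A profile is a Nash equilibrium when each player is best-responding to the other.
Firm A's best responses — vs I: I (payoff 15); vs II: IV (payoff 11); vs III: IV (payoff 15).
Firm B's best responses — vs I: I (payoff 13); vs II: III (payoff 12); vs III: III (payoff 8); vs IV: II (payoff 7).
Mutual best responses occur at (I, I) and (IV, II); at each, neither player gains by switching.

(I, I) and (IV, II)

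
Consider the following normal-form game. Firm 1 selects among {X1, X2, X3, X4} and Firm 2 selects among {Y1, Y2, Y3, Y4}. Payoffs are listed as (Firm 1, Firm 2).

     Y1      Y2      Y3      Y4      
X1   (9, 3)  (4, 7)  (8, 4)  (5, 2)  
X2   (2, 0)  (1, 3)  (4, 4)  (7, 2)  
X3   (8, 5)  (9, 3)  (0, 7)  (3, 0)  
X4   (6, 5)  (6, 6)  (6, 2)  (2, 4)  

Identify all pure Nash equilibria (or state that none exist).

Find each player's best response to every opponent strategy; NE are the intersections.
Firm 1's best responses — vs Y1: X1 (payoff 9); vs Y2: X3 (payoff 9); vs Y3: X1 (payoff 8); vs Y4: X2 (payoff 7).
Firm 2's best responses — vs X1: Y2 (payoff 7); vs X2: Y3 (payoff 4); vs X3: Y3 (payoff 7); vs X4: Y2 (payoff 6).
No cell has both players best-responding. For instance, Firm 1's best reply to Y2 is X3, but against X3 Firm 2 prefers Y3 over Y2.

There is no pure-strategy Nash equilibrium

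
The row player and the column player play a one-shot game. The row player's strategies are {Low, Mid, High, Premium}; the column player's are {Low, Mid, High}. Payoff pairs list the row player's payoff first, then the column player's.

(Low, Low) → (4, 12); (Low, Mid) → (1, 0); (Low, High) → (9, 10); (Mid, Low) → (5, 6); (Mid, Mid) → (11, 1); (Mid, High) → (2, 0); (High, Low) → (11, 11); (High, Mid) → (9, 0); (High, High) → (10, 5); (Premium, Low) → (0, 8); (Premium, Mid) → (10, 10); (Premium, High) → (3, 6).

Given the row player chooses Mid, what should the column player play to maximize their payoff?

Low

With the row player fixed at Mid, the column player's payoffs are: Low → 6, Mid → 1, High → 0.
The maximum is 6, achieved by Low.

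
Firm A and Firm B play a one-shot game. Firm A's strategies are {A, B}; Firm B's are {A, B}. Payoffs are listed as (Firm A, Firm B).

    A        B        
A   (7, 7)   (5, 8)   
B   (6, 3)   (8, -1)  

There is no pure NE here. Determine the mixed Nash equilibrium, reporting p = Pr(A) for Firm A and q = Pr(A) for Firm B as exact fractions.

p = 4/5, q = 3/4

Each player's mixing probability is pinned down by making the *other* player indifferent.
Firm B indifferent between A and B: p·7 + (1−p)·3 = p·8 + (1−p)·(-1) ⟹ 3 + 4p = (-1) + 9p ⟹ p = 4/5.
Firm A indifferent between A and B: q·7 + (1−q)·5 = q·6 + (1−q)·8 ⟹ 5 + 2q = 8 + (-2)q ⟹ q = 3/4.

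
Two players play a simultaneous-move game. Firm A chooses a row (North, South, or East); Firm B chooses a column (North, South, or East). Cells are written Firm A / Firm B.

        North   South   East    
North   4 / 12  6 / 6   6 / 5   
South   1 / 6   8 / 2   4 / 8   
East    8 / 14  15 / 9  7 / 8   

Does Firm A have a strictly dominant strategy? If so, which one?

A strategy is strictly dominant if it gives Firm A a strictly higher payoff than every other strategy, against every choice by the opponent.
East strictly dominates: vs North: 8 > each of {4, 1}; vs South: 15 > each of {6, 8}; vs East: 7 > each of {6, 4}.

East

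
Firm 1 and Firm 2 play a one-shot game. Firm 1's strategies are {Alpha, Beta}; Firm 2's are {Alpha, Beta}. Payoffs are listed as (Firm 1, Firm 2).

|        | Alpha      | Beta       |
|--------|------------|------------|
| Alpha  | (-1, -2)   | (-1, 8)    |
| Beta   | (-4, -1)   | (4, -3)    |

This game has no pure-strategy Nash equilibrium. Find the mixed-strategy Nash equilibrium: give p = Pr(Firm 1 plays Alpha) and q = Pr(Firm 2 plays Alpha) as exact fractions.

p = 1/6, q = 5/8

In a mixed NE each player is indifferent between their pure strategies, so the opponent's mix sets the indifference.
Firm 2 indifferent between Alpha and Beta: p·(-2) + (1−p)·(-1) = p·8 + (1−p)·(-3) ⟹ (-1) + (-1)p = (-3) + 11p ⟹ p = 1/6.
Firm 1 indifferent between Alpha and Beta: q·(-1) + (1−q)·(-1) = q·(-4) + (1−q)·4 ⟹ (-1) + 0q = 4 + (-8)q ⟹ q = 5/8.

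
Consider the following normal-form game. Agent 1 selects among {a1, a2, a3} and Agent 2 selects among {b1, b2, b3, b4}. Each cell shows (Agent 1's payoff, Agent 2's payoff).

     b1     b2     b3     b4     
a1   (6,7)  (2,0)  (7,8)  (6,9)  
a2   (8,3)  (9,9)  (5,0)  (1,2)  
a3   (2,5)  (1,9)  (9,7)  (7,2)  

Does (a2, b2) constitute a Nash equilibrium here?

Yes

Holding Agent 2 at b2: Agent 1 gets 9 from a2, versus 2 from a1, 1 from a3. No profitable deviation for Agent 1.
Holding Agent 1 at a2: Agent 2 gets 9 from b2, versus 3 from b1, 0 from b3, 2 from b4. No profitable deviation for Agent 2 either.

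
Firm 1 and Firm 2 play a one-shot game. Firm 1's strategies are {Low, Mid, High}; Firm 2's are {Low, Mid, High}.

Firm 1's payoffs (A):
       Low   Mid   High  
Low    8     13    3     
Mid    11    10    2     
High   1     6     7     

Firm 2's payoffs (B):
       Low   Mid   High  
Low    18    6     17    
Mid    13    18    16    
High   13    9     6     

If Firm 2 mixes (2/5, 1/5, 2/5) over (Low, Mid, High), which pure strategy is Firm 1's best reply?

Mid

Firm 1's best reply maximizes expected payoff against the mix.
Low: (2/5)·8 + (1/5)·13 + (2/5)·3 = 7
Mid: (2/5)·11 + (1/5)·10 + (2/5)·2 = 36/5
High: (2/5)·1 + (1/5)·6 + (2/5)·7 = 22/5
Highest expected payoff is 36/5, from Mid.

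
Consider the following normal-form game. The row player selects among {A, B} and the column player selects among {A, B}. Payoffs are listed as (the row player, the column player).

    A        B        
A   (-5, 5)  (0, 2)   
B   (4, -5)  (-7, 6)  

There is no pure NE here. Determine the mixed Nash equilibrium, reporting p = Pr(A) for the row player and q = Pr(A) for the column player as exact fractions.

p = 11/14, q = 7/16

Each player's mixing probability is pinned down by making the *other* player indifferent.
The column player indifferent between A and B: p·5 + (1−p)·(-5) = p·2 + (1−p)·6 ⟹ (-5) + 10p = 6 + (-4)p ⟹ p = 11/14.
The row player indifferent between A and B: q·(-5) + (1−q)·0 = q·4 + (1−q)·(-7) ⟹ 0 + (-5)q = (-7) + 11q ⟹ q = 7/16.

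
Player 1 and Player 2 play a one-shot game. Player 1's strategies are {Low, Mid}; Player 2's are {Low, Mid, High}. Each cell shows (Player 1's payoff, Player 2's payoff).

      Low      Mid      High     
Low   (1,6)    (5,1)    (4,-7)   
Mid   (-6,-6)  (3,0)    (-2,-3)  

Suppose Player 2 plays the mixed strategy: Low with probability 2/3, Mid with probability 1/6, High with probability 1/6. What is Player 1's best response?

Player 1's best reply maximizes expected payoff against the mix.
Low: (2/3)·1 + (1/6)·5 + (1/6)·4 = 13/6
Mid: (2/3)·(-6) + (1/6)·3 + (1/6)·(-2) = -23/6
Highest expected payoff is 13/6, from Low.

Low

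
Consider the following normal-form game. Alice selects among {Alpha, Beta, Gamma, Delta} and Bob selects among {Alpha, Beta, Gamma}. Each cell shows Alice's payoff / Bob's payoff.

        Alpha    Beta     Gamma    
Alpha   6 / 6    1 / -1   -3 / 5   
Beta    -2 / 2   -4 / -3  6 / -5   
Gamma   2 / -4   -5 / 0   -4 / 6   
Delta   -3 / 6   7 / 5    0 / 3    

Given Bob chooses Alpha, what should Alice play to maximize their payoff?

With Bob fixed at Alpha, Alice's payoffs are: Alpha → 6, Beta → -2, Gamma → 2, Delta → -3.
The maximum is 6, achieved by Alpha.

Alpha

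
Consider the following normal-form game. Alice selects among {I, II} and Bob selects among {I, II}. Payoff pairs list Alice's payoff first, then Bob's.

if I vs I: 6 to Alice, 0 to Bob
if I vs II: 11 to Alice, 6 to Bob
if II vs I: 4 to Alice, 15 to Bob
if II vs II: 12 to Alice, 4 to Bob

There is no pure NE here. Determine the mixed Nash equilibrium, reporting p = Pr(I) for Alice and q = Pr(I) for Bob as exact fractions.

Each player's mixing probability is pinned down by making the *other* player indifferent.
Bob indifferent between I and II: p·0 + (1−p)·15 = p·6 + (1−p)·4 ⟹ 15 + (-15)p = 4 + 2p ⟹ p = 11/17.
Alice indifferent between I and II: q·6 + (1−q)·11 = q·4 + (1−q)·12 ⟹ 11 + (-5)q = 12 + (-8)q ⟹ q = 1/3.

p = 11/17, q = 1/3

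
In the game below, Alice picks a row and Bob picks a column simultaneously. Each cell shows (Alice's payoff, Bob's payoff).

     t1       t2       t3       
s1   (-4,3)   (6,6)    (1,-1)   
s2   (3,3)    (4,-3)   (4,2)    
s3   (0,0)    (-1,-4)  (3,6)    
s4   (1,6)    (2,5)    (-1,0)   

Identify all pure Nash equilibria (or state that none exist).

(s1, t2) and (s2, t1)

A profile is a Nash equilibrium when each player is best-responding to the other.
Alice's best responses — vs t1: s2 (payoff 3); vs t2: s1 (payoff 6); vs t3: s2 (payoff 4).
Bob's best responses — vs s1: t2 (payoff 6); vs s2: t1 (payoff 3); vs s3: t3 (payoff 6); vs s4: t1 (payoff 6).
Mutual best responses occur at (s1, t2) and (s2, t1); at each, neither player gains by switching.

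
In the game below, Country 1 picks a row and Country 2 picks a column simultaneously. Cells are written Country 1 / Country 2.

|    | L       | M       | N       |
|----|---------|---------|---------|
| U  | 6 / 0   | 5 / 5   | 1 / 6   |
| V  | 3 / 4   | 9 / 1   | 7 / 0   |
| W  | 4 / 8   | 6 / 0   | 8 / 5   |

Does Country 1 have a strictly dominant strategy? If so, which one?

Check whether one of Country 1's strategies beats all alternatives regardless of what the opponent does.
U is not dominant: against M, V gives 9 > 5.
V is not dominant: against L, U gives 6 > 3.
W is not dominant: against L, U gives 6 > 4.
No single strategy is best against every opponent action.

No strictly dominant strategy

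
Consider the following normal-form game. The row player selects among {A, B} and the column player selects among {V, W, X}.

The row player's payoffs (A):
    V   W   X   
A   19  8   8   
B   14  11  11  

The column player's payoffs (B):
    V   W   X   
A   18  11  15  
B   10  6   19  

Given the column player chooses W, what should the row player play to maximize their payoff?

With the column player fixed at W, the row player's payoffs are: A → 8, B → 11.
The maximum is 11, achieved by B.

B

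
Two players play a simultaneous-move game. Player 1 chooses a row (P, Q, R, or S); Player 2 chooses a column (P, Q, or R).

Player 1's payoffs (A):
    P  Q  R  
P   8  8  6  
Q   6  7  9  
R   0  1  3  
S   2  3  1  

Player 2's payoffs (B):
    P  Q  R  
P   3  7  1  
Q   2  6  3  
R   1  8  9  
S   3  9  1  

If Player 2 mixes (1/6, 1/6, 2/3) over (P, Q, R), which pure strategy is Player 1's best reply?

Compute Player 1's expected payoff from each pure strategy against the given mix.
P: (1/6)·8 + (1/6)·8 + (2/3)·6 = 20/3
Q: (1/6)·6 + (1/6)·7 + (2/3)·9 = 49/6
R: (1/6)·0 + (1/6)·1 + (2/3)·3 = 13/6
S: (1/6)·2 + (1/6)·3 + (2/3)·1 = 3/2
Highest expected payoff is 49/6, from Q.

Q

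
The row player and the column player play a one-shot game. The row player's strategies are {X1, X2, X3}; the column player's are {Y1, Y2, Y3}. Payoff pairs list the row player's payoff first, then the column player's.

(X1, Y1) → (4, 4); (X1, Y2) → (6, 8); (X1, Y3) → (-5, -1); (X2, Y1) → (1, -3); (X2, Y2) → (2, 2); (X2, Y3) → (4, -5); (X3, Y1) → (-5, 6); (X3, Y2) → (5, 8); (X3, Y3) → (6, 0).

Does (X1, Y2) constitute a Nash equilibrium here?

Yes

Holding the column player at Y2: the row player gets 6 from X1, versus 2 from X2, 5 from X3. No profitable deviation for the row player.
Holding the row player at X1: the column player gets 8 from Y2, versus 4 from Y1, -1 from Y3. No profitable deviation for the column player either.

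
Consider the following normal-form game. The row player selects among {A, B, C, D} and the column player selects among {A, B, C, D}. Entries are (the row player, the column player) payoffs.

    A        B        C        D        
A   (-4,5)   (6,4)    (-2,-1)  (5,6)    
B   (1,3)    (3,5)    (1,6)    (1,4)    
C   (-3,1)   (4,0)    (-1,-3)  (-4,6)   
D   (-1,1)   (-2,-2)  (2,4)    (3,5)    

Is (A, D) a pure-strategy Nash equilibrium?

Holding the column player at D: the row player gets 5 from A, versus 1 from B, -4 from C, 3 from D. No profitable deviation for the row player.
Holding the row player at A: the column player gets 6 from D, versus 5 from A, 4 from B, -1 from C. No profitable deviation for the column player either.

Yes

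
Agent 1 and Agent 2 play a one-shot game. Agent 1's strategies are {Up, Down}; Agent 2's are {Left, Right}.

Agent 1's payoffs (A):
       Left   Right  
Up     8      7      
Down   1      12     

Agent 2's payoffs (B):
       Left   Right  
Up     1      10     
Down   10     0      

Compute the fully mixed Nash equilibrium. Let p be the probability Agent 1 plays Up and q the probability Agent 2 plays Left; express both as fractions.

p = 10/19, q = 5/12

Each player's mixing probability is pinned down by making the *other* player indifferent.
Agent 2 indifferent between Left and Right: p·1 + (1−p)·10 = p·10 + (1−p)·0 ⟹ 10 + (-9)p = 0 + 10p ⟹ p = 10/19.
Agent 1 indifferent between Up and Down: q·8 + (1−q)·7 = q·1 + (1−q)·12 ⟹ 7 + 1q = 12 + (-11)q ⟹ q = 5/12.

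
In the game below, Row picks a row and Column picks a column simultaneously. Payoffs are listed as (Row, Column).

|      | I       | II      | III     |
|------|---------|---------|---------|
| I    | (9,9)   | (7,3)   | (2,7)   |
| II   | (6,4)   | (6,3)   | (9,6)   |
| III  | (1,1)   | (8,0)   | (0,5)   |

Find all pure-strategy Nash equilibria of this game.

(I, I) and (II, III)

Check mutual best responses: a cell is a NE iff neither player can gain by unilaterally deviating.
Row's best responses — vs I: I (payoff 9); vs II: III (payoff 8); vs III: II (payoff 9).
Column's best responses — vs I: I (payoff 9); vs II: III (payoff 6); vs III: III (payoff 5).
Mutual best responses occur at (I, I) and (II, III); at each, neither player gains by switching.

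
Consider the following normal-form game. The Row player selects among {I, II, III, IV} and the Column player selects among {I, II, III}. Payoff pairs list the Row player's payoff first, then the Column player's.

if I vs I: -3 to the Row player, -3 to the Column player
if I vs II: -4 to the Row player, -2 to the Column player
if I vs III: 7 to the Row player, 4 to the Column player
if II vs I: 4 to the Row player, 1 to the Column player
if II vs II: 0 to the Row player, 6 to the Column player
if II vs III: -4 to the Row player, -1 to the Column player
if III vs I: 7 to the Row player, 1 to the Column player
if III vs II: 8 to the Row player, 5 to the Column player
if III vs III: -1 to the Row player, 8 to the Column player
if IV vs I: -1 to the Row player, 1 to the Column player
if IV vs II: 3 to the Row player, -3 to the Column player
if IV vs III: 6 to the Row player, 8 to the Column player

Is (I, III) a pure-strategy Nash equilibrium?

Holding the Column player at III: the Row player gets 7 from I, versus -4 from II, -1 from III, 6 from IV. No profitable deviation for the Row player.
Holding the Row player at I: the Column player gets 4 from III, versus -3 from I, -2 from II. No profitable deviation for the Column player either.

Yes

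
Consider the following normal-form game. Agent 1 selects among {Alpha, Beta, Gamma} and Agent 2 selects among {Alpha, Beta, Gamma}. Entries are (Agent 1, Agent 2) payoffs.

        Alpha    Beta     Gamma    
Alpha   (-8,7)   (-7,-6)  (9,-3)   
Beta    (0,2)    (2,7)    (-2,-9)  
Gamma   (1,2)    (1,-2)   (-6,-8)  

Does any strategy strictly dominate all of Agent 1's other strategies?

No strictly dominant strategy

Check whether one of Agent 1's strategies beats all alternatives regardless of what the opponent does.
Alpha is not dominant: against Alpha, Beta gives 0 > -8.
Beta is not dominant: against Alpha, Gamma gives 1 > 0.
Gamma is not dominant: against Beta, Beta gives 2 > 1.
No single strategy is best against every opponent action.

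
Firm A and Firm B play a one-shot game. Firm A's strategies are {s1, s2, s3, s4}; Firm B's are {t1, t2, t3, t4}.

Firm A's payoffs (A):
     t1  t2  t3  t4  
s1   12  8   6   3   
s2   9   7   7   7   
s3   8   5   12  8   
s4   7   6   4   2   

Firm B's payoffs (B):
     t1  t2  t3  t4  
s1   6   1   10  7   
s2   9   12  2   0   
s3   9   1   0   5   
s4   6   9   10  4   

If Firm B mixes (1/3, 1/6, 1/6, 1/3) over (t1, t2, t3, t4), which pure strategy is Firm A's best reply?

s3

Compute Firm A's expected payoff from each pure strategy against the given mix.
s1: (1/3)·12 + (1/6)·8 + (1/6)·6 + (1/3)·3 = 22/3
s2: (1/3)·9 + (1/6)·7 + (1/6)·7 + (1/3)·7 = 23/3
s3: (1/3)·8 + (1/6)·5 + (1/6)·12 + (1/3)·8 = 49/6
s4: (1/3)·7 + (1/6)·6 + (1/6)·4 + (1/3)·2 = 14/3
Highest expected payoff is 49/6, from s3.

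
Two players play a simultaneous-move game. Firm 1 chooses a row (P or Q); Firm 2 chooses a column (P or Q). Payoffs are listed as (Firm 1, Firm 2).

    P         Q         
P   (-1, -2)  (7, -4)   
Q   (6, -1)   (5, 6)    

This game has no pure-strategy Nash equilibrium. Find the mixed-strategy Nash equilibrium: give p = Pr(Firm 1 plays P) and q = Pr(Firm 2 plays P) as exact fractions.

p = 7/9, q = 2/9

Each player's mixing probability is pinned down by making the *other* player indifferent.
Firm 2 indifferent between P and Q: p·(-2) + (1−p)·(-1) = p·(-4) + (1−p)·6 ⟹ (-1) + (-1)p = 6 + (-10)p ⟹ p = 7/9.
Firm 1 indifferent between P and Q: q·(-1) + (1−q)·7 = q·6 + (1−q)·5 ⟹ 7 + (-8)q = 5 + 1q ⟹ q = 2/9.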